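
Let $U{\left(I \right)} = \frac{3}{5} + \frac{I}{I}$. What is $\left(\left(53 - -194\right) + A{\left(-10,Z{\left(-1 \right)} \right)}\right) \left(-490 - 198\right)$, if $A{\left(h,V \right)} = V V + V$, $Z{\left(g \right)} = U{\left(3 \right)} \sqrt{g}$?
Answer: $- \frac{4204368}{25} - \frac{5504 i}{5} \approx -1.6817 \cdot 10^{5} - 1100.8 i$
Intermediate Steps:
$U{\left(I \right)} = \frac{8}{5}$ ($U{\left(I \right)} = 3 \cdot \frac{1}{5} + 1 = \frac{3}{5} + 1 = \frac{8}{5}$)
$Z{\left(g \right)} = \frac{8 \sqrt{g}}{5}$
$A{\left(h,V \right)} = V + V^{2}$ ($A{\left(h,V \right)} = V^{2} + V = V + V^{2}$)
$\left(\left(53 - -194\right) + A{\left(-10,Z{\left(-1 \right)} \right)}\right) \left(-490 - 198\right) = \left(\left(53 - -194\right) + \frac{8 \sqrt{-1}}{5} \left(1 + \frac{8 \sqrt{-1}}{5}\right)\right) \left(-490 - 198\right) = \left(\left(53 + 194\right) + \frac{8 i}{5} \left(1 + \frac{8 i}{5}\right)\right) \left(-688\right) = \left(247 + \frac{8 i \left(1 + \frac{8 i}{5}\right)}{5}\right) \left(-688\right) = -169936 - \frac{5504 i \left(1 + \frac{8 i}{5}\right)}{5}$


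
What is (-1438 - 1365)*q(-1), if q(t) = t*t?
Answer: -2803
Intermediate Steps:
q(t) = t**2
(-1438 - 1365)*q(-1) = (-1438 - 1365)*(-1)**2 = -2803*1 = -2803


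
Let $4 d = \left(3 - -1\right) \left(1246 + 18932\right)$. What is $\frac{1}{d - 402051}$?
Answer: $- \frac{1}{381873} \approx -2.6187 \cdot 10^{-6}$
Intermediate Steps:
$d = 20178$ ($d = \frac{\left(3 - -1\right) \left(1246 + 18932\right)}{4} = \frac{\left(3 + 1\right) 20178}{4} = \frac{4 \cdot 20178}{4} = \frac{1}{4} \cdot 80712 = 20178$)
$\frac{1}{d - 402051} = \frac{1}{20178 - 402051} = \frac{1}{-381873} = - \frac{1}{381873}$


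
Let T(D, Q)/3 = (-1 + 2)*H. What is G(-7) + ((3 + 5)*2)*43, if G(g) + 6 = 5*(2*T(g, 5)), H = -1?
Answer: 652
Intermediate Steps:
T(D, Q) = -3 (T(D, Q) = 3*((-1 + 2)*(-1)) = 3*(1*(-1)) = 3*(-1) = -3)
G(g) = -36 (G(g) = -6 + 5*(2*(-3)) = -6 + 5*(-6) = -6 - 30 = -36)
G(-7) + ((3 + 5)*2)*43 = -36 + ((3 + 5)*2)*43 = -36 + (8*2)*43 = -36 + 16*43 = -36 + 688 = 652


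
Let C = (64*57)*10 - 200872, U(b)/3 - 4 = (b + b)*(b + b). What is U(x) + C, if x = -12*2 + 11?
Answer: -162352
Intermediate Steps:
x = -13 (x = -24 + 11 = -13)
U(b) = 12 + 12*b² (U(b) = 12 + 3*((b + b)*(b + b)) = 12 + 3*((2*b)*(2*b)) = 12 + 3*(4*b²) = 12 + 12*b²)
C = -164392 (C = 3648*10 - 200872 = 36480 - 200872 = -164392)
U(x) + C = (12 + 12*(-13)²) - 164392 = (12 + 12*169) - 164392 = (12 + 2028) - 164392 = 2040 - 164392 = -162352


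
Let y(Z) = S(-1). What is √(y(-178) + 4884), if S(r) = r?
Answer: √4883 ≈ 69.878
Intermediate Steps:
y(Z) = -1
√(y(-178) + 4884) = √(-1 + 4884) = √4883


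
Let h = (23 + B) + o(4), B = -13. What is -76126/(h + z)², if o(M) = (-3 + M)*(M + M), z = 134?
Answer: -38063/11552 ≈ -3.2949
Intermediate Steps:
o(M) = 2*M*(-3 + M) (o(M) = (-3 + M)*(2*M) = 2*M*(-3 + M))
h = 18 (h = (23 - 13) + 2*4*(-3 + 4) = 10 + 2*4*1 = 10 + 8 = 18)
-76126/(h + z)² = -76126/(18 + 134)² = -76126/(152²) = -76126/23104 = -76126*1/23104 = -38063/11552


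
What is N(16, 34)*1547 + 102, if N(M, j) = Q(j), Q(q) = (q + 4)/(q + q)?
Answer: 1933/2 ≈ 966.50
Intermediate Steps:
Q(q) = (4 + q)/(2*q) (Q(q) = (4 + q)/((2*q)) = (4 + q)*(1/(2*q)) = (4 + q)/(2*q))
N(M, j) = (4 + j)/(2*j)
N(16, 34)*1547 + 102 = ((½)*(4 + 34)/34)*1547 + 102 = ((½)*(1/34)*38)*1547 + 102 = (19/34)*1547 + 102 = 1729/2 + 102 = 1933/2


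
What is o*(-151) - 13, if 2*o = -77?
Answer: 11601/2 ≈ 5800.5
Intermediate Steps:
o = -77/2 (o = (½)*(-77) = -77/2 ≈ -38.500)
o*(-151) - 13 = -77/2*(-151) - 13 = 11627/2 - 13 = 11601/2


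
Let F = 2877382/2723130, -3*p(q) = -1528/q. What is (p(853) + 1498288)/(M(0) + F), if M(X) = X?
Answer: 1740134768604600/1227203423 ≈ 1.4180e+6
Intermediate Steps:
p(q) = 1528/(3*q) (p(q) = -(-1528)/(3*q) = 1528/(3*q))
F = 1438691/1361565 (F = 2877382*(1/2723130) = 1438691/1361565 ≈ 1.0566)
(p(853) + 1498288)/(M(0) + F) = ((1528/3)/853 + 1498288)/(0 + 1438691/1361565) = ((1528/3)*(1/853) + 1498288)/(1438691/1361565) = (1528/2559 + 1498288)*(1361565/1438691) = (3834120520/2559)*(1361565/1438691) = 1740134768604600/1227203423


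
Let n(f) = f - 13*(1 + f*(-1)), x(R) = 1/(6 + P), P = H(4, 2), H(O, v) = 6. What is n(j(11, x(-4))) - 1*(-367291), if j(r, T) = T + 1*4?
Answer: 2204011/6 ≈ 3.6734e+5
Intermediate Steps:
P = 6
x(R) = 1/12 (x(R) = 1/(6 + 6) = 1/12)
j(r, T) = 4 + T (j(r, T) = T + 4 = 4 + T)
n(f) = -13 + 14*f (n(f) = f - 13*(1 - f) = f + (-13 + 13*f) = -13 + 14*f)
n(j(11, x(-4))) - 1*(-367291) = (-13 + 14*(4 + 1/12)) - 1*(-367291) = (-13 + 14*(49/12)) + 367291 = (-13 + 343/6) + 367291 = 265/6 + 367291 = 2204011/6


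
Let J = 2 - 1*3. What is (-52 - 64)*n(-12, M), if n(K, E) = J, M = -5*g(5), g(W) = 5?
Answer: 116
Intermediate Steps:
J = -1 (J = 2 - 3 = -1)
M = -25 (M = -5*5 = -25)
n(K, E) = -1
(-52 - 64)*n(-12, M) = (-52 - 64)*(-1) = -116*(-1) = 116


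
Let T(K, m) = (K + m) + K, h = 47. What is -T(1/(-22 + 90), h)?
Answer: -1599/34 ≈ -47.029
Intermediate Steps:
T(K, m) = m + 2*K
-T(1/(-22 + 90), h) = -(47 + 2/(-22 + 90)) = -(47 + 2/68) = -(47 + 2*(1/68)) = -(47 + 1/34) = -1*1599/34 = -1599/34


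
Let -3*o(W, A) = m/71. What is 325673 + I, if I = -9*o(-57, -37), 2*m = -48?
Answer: 23122711/71 ≈ 3.2567e+5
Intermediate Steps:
m = -24 (m = (1/2)*(-48) = -24)
o(W, A) = 8/71 (o(W, A) = -(-8)/71 = -1/3*(-24/71) = 8/71)
I = -72/71 (I = -9*8/71 = -72/71 ≈ -1.0141)
325673 + I = 325673 - 72/71 = 23122711/71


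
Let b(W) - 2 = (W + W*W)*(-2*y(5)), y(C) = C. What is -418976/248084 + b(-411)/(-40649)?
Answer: 100253724202/2521091629 ≈ 39.766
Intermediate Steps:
b(W) = 2 - 10*W - 10*W² (b(W) = 2 + (W + W*W)*(-2*5) = 2 + (W + W²)*(-10) = 2 + (-10*W - 10*W²) = 2 - 10*W - 10*W²)
-418976/248084 + b(-411)/(-40649) = -418976/248084 + (2 - 10*(-411) - 10*(-411)²)/(-40649) = -418976*1/248084 + (2 + 4110 - 10*168921)*(-1/40649) = -104744/62021 + (2 + 4110 - 1689210)*(-1/40649) = -104744/62021 - 1685098*(-1/40649) = -104744/62021 + 1685098/40649 = 100253724202/2521091629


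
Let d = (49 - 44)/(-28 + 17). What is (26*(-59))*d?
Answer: 7670/11 ≈ 697.27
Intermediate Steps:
d = -5/11 (d = 5/(-11) = 5*(-1/11) = -5/11 ≈ -0.45455)
(26*(-59))*d = (26*(-59))*(-5/11) = -1534*(-5/11) = 7670/11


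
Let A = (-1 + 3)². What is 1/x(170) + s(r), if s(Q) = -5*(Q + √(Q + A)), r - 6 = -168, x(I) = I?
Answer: 137701/170 - 5*I*√158 ≈ 810.01 - 62.849*I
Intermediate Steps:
A = 4 (A = 2² = 4)
r = -162 (r = 6 - 168 = -162)
s(Q) = -5*Q - 5*√(4 + Q) (s(Q) = -5*(Q + √(Q + 4)) = -5*(Q + √(4 + Q)) = -5*Q - 5*√(4 + Q))
1/x(170) + s(r) = 1/170 + (-5*(-162) - 5*√(4 - 162)) = 1/170 + (810 - 5*I*√158) = 137701/170 - 5*I*√158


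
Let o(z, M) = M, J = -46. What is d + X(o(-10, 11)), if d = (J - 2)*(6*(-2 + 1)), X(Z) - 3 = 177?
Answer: 468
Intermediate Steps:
X(Z) = 180 (X(Z) = 3 + 177 = 180)
d = 288 (d = (-46 - 2)*(6*(-2 + 1)) = -288*(-1) = -48*(-6) = 288)
d + X(o(-10, 11)) = 288 + 180 = 468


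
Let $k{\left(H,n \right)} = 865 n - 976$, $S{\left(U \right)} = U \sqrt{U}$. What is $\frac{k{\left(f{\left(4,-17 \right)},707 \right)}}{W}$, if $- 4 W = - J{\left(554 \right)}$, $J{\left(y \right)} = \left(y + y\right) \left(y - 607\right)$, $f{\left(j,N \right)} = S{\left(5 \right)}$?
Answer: $- \frac{610579}{14681} \approx -41.59$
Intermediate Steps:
$S{\left(U \right)} = U^{\frac{3}{2}}$
$f{\left(j,N \right)} = 5 \sqrt{5}$ ($f{\left(j,N \right)} = 5^{\frac{3}{2}} = 5 \sqrt{5}$)
$k{\left(H,n \right)} = -976 + 865 n$
$J{\left(y \right)} = 2 y \left(-607 + y\right)$
$W = -14681$ ($W = - \frac{\left(-1\right) 2 \cdot 554 \left(-607 + 554\right)}{4} = - \frac{\left(-1\right) 2 \cdot 554 \left(-53\right)}{4} = - \frac{\left(-1\right) \left(-58724\right)}{4} = \left(- \frac{1}{4}\right) 58724 = -14681$)
$\frac{k{\left(f{\left(4,-17 \right)},707 \right)}}{W} = \frac{-976 + 865 \cdot 707}{-14681} = \left(-976 + 611555\right) \left(- \frac{1}{14681}\right) = 610579 \left(- \frac{1}{14681}\right) = - \frac{610579}{14681}$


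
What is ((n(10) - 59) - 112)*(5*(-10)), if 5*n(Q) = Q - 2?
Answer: 8470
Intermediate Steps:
n(Q) = -2/5 + Q/5 (n(Q) = (Q - 2)/5 = (-2 + Q)/5 = -2/5 + Q/5)
((n(10) - 59) - 112)*(5*(-10)) = (((-2/5 + (1/5)*10) - 59) - 112)*(5*(-10)) = (((-2/5 + 2) - 59) - 112)*(-50) = ((8/5 - 59) - 112)*(-50) = (-287/5 - 112)*(-50) = -847/5*(-50) = 8470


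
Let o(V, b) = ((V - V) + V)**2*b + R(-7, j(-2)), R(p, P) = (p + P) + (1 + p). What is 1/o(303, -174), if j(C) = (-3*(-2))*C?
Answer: -1/15974791 ≈ -6.2599e-8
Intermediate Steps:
j(C) = 6*C
R(p, P) = 1 + P + 2*p (R(p, P) = (P + p) + (1 + p) = 1 + P + 2*p)
o(V, b) = -25 + b*V**2 (o(V, b) = ((V - V) + V)**2*b + (1 + 6*(-2) + 2*(-7)) = (0 + V)**2*b + (1 - 12 - 14) = V**2*b - 25 = b*V**2 - 25 = -25 + b*V**2)
1/o(303, -174) = 1/(-25 - 174*303**2) = 1/(-25 - 174*91809) = 1/(-25 - 15974766) = 1/(-15974791) = -1/15974791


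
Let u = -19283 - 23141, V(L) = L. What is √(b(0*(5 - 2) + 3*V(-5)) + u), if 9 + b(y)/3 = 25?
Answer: 2*I*√10594 ≈ 205.85*I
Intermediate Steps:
b(y) = 48 (b(y) = -27 + 3*25 = -27 + 75 = 48)
u = -42424
√(b(0*(5 - 2) + 3*V(-5)) + u) = √(48 - 42424) = √(-42376) = 2*I*√10594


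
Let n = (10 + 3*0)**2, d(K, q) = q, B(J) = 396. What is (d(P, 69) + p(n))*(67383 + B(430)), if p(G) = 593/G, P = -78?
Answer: 507868047/100 ≈ 5.0787e+6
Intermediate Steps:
n = 100 (n = (10 + 0)**2 = 10**2 = 100)
(d(P, 69) + p(n))*(67383 + B(430)) = (69 + 593/100)*(67383 + 396) = (69 + 593*(1/100))*67779 = (69 + 593/100)*67779 = (7493/100)*67779 = 507868047/100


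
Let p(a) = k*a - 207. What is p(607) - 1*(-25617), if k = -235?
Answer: -117235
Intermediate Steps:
p(a) = -207 - 235*a (p(a) = -235*a - 207 = -207 - 235*a)
p(607) - 1*(-25617) = (-207 - 235*607) - 1*(-25617) = (-207 - 142645) + 25617 = -142852 + 25617 = -117235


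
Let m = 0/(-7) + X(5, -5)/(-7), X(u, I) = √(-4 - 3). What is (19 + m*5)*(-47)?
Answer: -893 + 235*I*√7/7 ≈ -893.0 + 88.822*I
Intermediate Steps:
X(u, I) = I*√7 (X(u, I) = √(-7) = I*√7)
m = -I*√7/7 (m = 0/(-7) + (I*√7)/(-7) = 0*(-⅐) + (I*√7)*(-⅐) = 0 - I*√7/7 = -I*√7/7 ≈ -0.37796*I)
(19 + m*5)*(-47) = (19 - I*√7/7*5)*(-47) = (19 - 5*I*√7/7)*(-47) = -893 + 235*I*√7/7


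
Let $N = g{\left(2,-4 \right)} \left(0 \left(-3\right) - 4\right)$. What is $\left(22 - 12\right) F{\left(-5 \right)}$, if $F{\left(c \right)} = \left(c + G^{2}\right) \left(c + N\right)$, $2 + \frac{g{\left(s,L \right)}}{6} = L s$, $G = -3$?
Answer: $9400$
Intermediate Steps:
$g{\left(s,L \right)} = -12 + 6 L s$
$N = 240$ ($N = \left(-12 + 6 \left(-4\right) 2\right) \left(0 \left(-3\right) - 4\right) = \left(-12 - 48\right) \left(0 - 4\right) = \left(-60\right) \left(-4\right) = 240$)
$F{\left(c \right)} = \left(9 + c\right) \left(240 + c\right)$ ($F{\left(c \right)} = \left(c + \left(-3\right)^{2}\right) \left(c + 240\right) = \left(c + 9\right) \left(240 + c\right) = \left(9 + c\right) \left(240 + c\right)$)
$\left(22 - 12\right) F{\left(-5 \right)} = \left(22 - 12\right) \left(2160 + \left(-5\right)^{2} + 249 \left(-5\right)\right) = 10 \left(2160 + 25 - 1245\right) = 10 \cdot 940 = 9400$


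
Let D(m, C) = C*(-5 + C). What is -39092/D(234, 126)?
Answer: -19546/7623 ≈ -2.5641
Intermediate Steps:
-39092/D(234, 126) = -39092*1/(126*(-5 + 126)) = -39092/(126*121) = -39092/15246 = -39092*1/15246 = -19546/7623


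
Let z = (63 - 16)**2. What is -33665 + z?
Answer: -31456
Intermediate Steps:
z = 2209 (z = 47**2 = 2209)
-33665 + z = -33665 + 2209 = -31456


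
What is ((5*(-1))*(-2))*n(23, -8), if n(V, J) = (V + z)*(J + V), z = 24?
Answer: 7050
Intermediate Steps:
n(V, J) = (24 + V)*(J + V) (n(V, J) = (V + 24)*(J + V) = (24 + V)*(J + V))
((5*(-1))*(-2))*n(23, -8) = ((5*(-1))*(-2))*(23² + 24*(-8) + 24*23 - 8*23) = (-5*(-2))*(529 - 192 + 552 - 184) = 10*705 = 7050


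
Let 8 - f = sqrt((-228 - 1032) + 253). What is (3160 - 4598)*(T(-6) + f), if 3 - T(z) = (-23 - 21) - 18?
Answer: -104974 + 1438*I*sqrt(1007) ≈ -1.0497e+5 + 45632.0*I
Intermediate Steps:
T(z) = 65 (T(z) = 3 - ((-23 - 21) - 18) = 3 - (-44 - 18) = 3 - 1*(-62) = 3 + 62 = 65)
f = 8 - I*sqrt(1007) (f = 8 - sqrt((-228 - 1032) + 253) = 8 - sqrt(-1260 + 253) = 8 - sqrt(-1007) = 8 - I*sqrt(1007) ≈ 8.0 - 31.733*I)
(3160 - 4598)*(T(-6) + f) = (3160 - 4598)*(65 + (8 - I*sqrt(1007))) = -1438*(73 - I*sqrt(1007)) = -104974 + 1438*I*sqrt(1007)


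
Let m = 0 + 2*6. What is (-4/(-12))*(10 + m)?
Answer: 22/3 ≈ 7.3333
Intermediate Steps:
m = 12 (m = 0 + 12 = 12)
(-4/(-12))*(10 + m) = (-4/(-12))*(10 + 12) = -4*(-1/12)*22 = (⅓)*22 = 22/3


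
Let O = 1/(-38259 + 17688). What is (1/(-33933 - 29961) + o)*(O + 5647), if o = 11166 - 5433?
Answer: 21275766265019618/657181737 ≈ 3.2374e+7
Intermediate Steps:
O = -1/20571 (O = 1/(-20571) = -1/20571 ≈ -4.8612e-5)
o = 5733
(1/(-33933 - 29961) + o)*(O + 5647) = (1/(-33933 - 29961) + 5733)*(-1/20571 + 5647) = (1/(-63894) + 5733)*(116164436/20571) = (-1/63894 + 5733)*(116164436/20571) = (366304301/63894)*(116164436/20571) = 21275766265019618/657181737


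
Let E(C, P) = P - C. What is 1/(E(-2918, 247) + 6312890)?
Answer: 1/6316055 ≈ 1.5833e-7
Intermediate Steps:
1/(E(-2918, 247) + 6312890) = 1/((247 - 1*(-2918)) + 6312890) = 1/((247 + 2918) + 6312890) = 1/(3165 + 6312890) = 1/6316055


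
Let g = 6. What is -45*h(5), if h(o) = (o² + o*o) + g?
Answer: -2520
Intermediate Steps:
h(o) = 6 + 2*o² (h(o) = (o² + o*o) + 6 = (o² + o²) + 6 = 2*o² + 6 = 6 + 2*o²)
-45*h(5) = -45*(6 + 2*5²) = -45*(6 + 2*25) = -45*(6 + 50) = -45*56 = -2520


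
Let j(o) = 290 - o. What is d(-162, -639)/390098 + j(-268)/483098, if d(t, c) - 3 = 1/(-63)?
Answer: 493011697/424025018109 ≈ 0.0011627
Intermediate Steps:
d(t, c) = 188/63 (d(t, c) = 3 + 1/(-63) = 3 - 1/63 = 188/63)
d(-162, -639)/390098 + j(-268)/483098 = (188/63)/390098 + (290 - 1*(-268))/483098 = (188/63)*(1/390098) + (290 + 268)*(1/483098) = 94/12288087 + 558*(1/483098) = 94/12288087 + 279/241549 = 493011697/424025018109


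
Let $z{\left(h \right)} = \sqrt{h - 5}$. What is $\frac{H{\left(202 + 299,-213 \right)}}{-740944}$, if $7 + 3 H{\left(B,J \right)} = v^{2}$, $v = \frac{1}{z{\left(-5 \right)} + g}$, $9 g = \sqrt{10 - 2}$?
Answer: $\frac{504 \sqrt{5} + 5695 i}{4445664 \left(36 \sqrt{5} + 401 i\right)} \approx 3.1928 \cdot 10^{-6} + 8.7678 \cdot 10^{-9} i$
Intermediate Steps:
$g = \frac{2 \sqrt{2}}{9}$ ($g = \frac{\sqrt{10 - 2}}{9} = \frac{\sqrt{8}}{9} = \frac{2 \sqrt{2}}{9} \approx 0.31427$)
$z{\left(h \right)} = \sqrt{-5 + h}$
$v = \frac{1}{\frac{2 \sqrt{2}}{9} + i \sqrt{10}}$ ($v = \frac{1}{\sqrt{-5 - 5} + \frac{2 \sqrt{2}}{9}} = \frac{1}{\sqrt{-10} + \frac{2 \sqrt{2}}{9}} = \frac{1}{i \sqrt{10} + \frac{2 \sqrt{2}}{9}} = \frac{1}{\frac{2 \sqrt{2}}{9} + i \sqrt{10}} \approx 0.03112 - 0.31314 i$)
$H{\left(B,J \right)} = - \frac{7}{3} + \frac{27}{\left(2 \sqrt{2} + 9 i \sqrt{10}\right)^{2}}$ ($H{\left(B,J \right)} = - \frac{7}{3} + \frac{\left(\frac{9}{2 \sqrt{2} + 9 i \sqrt{10}}\right)^{2}}{3} = - \frac{7}{3} + \frac{81 \frac{1}{\left(2 \sqrt{2} + 9 i \sqrt{10}\right)^{2}}}{3} = - \frac{7}{3} + \frac{27}{\left(2 \sqrt{2} + 9 i \sqrt{10}\right)^{2}}$)
$\frac{H{\left(202 + 299,-213 \right)}}{-740944} = \frac{\frac{1}{6} \frac{1}{36 \sqrt{5} + 401 i} \left(- 5695 i - 504 \sqrt{5}\right)}{-740944} = \frac{- 5695 i - 504 \sqrt{5}}{6 \left(36 \sqrt{5} + 401 i\right)} \left(- \frac{1}{740944}\right) = - \frac{- 5695 i - 504 \sqrt{5}}{4445664 \left(36 \sqrt{5} + 401 i\right)}$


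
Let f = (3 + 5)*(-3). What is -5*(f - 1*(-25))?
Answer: -5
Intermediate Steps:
f = -24 (f = 8*(-3) = -24)
-5*(f - 1*(-25)) = -5*(-24 - 1*(-25)) = -5*(-24 + 25) = -5*1 = -5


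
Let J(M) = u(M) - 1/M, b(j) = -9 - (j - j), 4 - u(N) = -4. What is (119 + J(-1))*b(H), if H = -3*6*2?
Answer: -1152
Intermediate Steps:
H = -36 (H = -18*2 = -36)
u(N) = 8 (u(N) = 4 - 1*(-4) = 4 + 4 = 8)
b(j) = -9 (b(j) = -9 - 1*0 = -9 + 0 = -9)
J(M) = 8 - 1/M
(119 + J(-1))*b(H) = (119 + (8 - 1/(-1)))*(-9) = (119 + (8 - 1*(-1)))*(-9) = (119 + (8 + 1))*(-9) = (119 + 9)*(-9) = 128*(-9) = -1152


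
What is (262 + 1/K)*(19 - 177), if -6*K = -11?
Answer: -456304/11 ≈ -41482.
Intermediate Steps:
K = 11/6 (K = -⅙*(-11) = 11/6 ≈ 1.8333)
(262 + 1/K)*(19 - 177) = (262 + 1/(11/6))*(19 - 177) = (262 + 6/11)*(-158) = (2888/11)*(-158) = -456304/11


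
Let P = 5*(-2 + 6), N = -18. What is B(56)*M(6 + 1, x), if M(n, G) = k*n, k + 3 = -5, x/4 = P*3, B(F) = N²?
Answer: -18144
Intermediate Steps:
B(F) = 324 (B(F) = (-18)² = 324)
P = 20 (P = 5*4 = 20)
x = 240 (x = 4*(20*3) = 4*60 = 240)
k = -8 (k = -3 - 5 = -8)
M(n, G) = -8*n
B(56)*M(6 + 1, x) = 324*(-8*(6 + 1)) = 324*(-8*7) = 324*(-56) = -18144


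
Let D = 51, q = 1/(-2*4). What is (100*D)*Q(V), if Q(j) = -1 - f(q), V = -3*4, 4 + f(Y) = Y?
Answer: 31875/2 ≈ 15938.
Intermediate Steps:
q = -⅛ (q = 1/(-8) = -⅛ ≈ -0.12500)
f(Y) = -4 + Y
V = -12
Q(j) = 25/8 (Q(j) = -1 - (-4 - ⅛) = -1 - 1*(-33/8) = -1 + 33/8 = 25/8)
(100*D)*Q(V) = (100*51)*(25/8) = 5100*(25/8) = 31875/2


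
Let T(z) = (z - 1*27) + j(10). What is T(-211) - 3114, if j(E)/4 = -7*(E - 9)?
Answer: -3380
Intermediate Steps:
j(E) = 252 - 28*E (j(E) = 4*(-7*(E - 9)) = 4*(-7*(-9 + E)) = 4*(63 - 7*E) = 252 - 28*E)
T(z) = -55 + z (T(z) = (z - 1*27) + (252 - 28*10) = (z - 27) + (252 - 280) = (-27 + z) - 28 = -55 + z)
T(-211) - 3114 = (-55 - 211) - 3114 = -266 - 3114 = -3380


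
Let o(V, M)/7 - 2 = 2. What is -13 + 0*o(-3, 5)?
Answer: -13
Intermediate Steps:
o(V, M) = 28 (o(V, M) = 14 + 7*2 = 14 + 14 = 28)
-13 + 0*o(-3, 5) = -13 + 0*28 = -13 + 0 = -13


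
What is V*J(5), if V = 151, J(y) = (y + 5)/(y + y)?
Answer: 151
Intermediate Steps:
J(y) = (5 + y)/(2*y) (J(y) = (5 + y)/((2*y)) = (5 + y)*(1/(2*y)) = (5 + y)/(2*y))
V*J(5) = 151*((1/2)*(5 + 5)/5) = 151*((1/2)*(1/5)*10) = 151*1 = 151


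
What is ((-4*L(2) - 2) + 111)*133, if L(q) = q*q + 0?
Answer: 12369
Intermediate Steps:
L(q) = q**2 (L(q) = q**2 + 0 = q**2)
((-4*L(2) - 2) + 111)*133 = ((-4*2**2 - 2) + 111)*133 = ((-4*4 - 2) + 111)*133 = ((-16 - 2) + 111)*133 = (-18 + 111)*133 = 93*133 = 12369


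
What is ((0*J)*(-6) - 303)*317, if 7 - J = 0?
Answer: -96051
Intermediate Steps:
J = 7 (J = 7 - 1*0 = 7 + 0 = 7)
((0*J)*(-6) - 303)*317 = ((0*7)*(-6) - 303)*317 = (0*(-6) - 303)*317 = (0 - 303)*317 = -303*317 = -96051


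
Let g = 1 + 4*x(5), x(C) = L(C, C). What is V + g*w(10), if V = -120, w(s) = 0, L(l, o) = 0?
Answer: -120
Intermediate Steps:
x(C) = 0
g = 1 (g = 1 + 4*0 = 1 + 0 = 1)
V + g*w(10) = -120 + 1*0 = -120 + 0 = -120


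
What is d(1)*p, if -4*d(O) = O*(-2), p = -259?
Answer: -259/2 ≈ -129.50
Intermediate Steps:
d(O) = O/2 (d(O) = -O*(-2)/4 = -(-1)*O/2 = O/2)
d(1)*p = ((1/2)*1)*(-259) = (1/2)*(-259) = -259/2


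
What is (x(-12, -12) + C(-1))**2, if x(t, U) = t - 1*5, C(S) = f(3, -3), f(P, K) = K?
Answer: 400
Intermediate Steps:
C(S) = -3
x(t, U) = -5 + t (x(t, U) = t - 5 = -5 + t)
(x(-12, -12) + C(-1))**2 = ((-5 - 12) - 3)**2 = (-17 - 3)**2 = (-20)**2 = 400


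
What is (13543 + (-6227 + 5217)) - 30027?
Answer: -17494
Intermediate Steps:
(13543 + (-6227 + 5217)) - 30027 = (13543 - 1010) - 30027 = 12533 - 30027 = -17494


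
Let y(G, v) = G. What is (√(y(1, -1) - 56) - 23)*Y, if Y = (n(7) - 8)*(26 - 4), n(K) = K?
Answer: 506 - 22*I*√55 ≈ 506.0 - 163.16*I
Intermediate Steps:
Y = -22 (Y = (7 - 8)*(26 - 4) = -1*22 = -22)
(√(y(1, -1) - 56) - 23)*Y = (√(1 - 56) - 23)*(-22) = (√(-55) - 23)*(-22) = (I*√55 - 23)*(-22) = (-23 + I*√55)*(-22) = 506 - 22*I*√55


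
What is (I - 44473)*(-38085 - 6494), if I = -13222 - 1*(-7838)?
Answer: 2222575203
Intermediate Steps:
I = -5384 (I = -13222 + 7838 = -5384)
(I - 44473)*(-38085 - 6494) = (-5384 - 44473)*(-38085 - 6494) = -49857*(-44579) = 2222575203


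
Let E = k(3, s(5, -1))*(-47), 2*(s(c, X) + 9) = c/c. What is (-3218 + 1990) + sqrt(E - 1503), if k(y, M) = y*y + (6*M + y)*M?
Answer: -1228 + I*sqrt(21102) ≈ -1228.0 + 145.27*I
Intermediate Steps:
s(c, X) = -17/2 (s(c, X) = -9 + (c/c)/2 = -9 + (1/2)*1 = -9 + 1/2 = -17/2)
k(y, M) = y**2 + M*(y + 6*M) (k(y, M) = y**2 + (y + 6*M)*M = y**2 + M*(y + 6*M))
E = -19599 (E = (3**2 + 6*(-17/2)**2 - 17/2*3)*(-47) = (9 + 6*(289/4) - 51/2)*(-47) = (9 + 867/2 - 51/2)*(-47) = 417*(-47) = -19599)
(-3218 + 1990) + sqrt(E - 1503) = (-3218 + 1990) + sqrt(-19599 - 1503) = -1228 + sqrt(-21102) = -1228 + I*sqrt(21102)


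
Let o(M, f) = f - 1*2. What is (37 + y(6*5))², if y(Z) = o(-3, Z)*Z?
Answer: 769129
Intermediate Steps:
o(M, f) = -2 + f (o(M, f) = f - 2 = -2 + f)
y(Z) = Z*(-2 + Z) (y(Z) = (-2 + Z)*Z = Z*(-2 + Z))
(37 + y(6*5))² = (37 + (6*5)*(-2 + 6*5))² = (37 + 30*(-2 + 30))² = (37 + 30*28)² = (37 + 840)² = 877² = 769129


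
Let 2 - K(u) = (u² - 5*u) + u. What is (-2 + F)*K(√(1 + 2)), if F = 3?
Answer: -1 + 4*√3 ≈ 5.9282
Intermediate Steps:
K(u) = 2 - u² + 4*u (K(u) = 2 - ((u² - 5*u) + u) = 2 - (u² - 4*u) = 2 + (-u² + 4*u) = 2 - u² + 4*u)
(-2 + F)*K(√(1 + 2)) = (-2 + 3)*(2 - (√(1 + 2))² + 4*√(1 + 2)) = 1*(2 - (√3)² + 4*√3) = 1*(2 - 1*3 + 4*√3) = 1*(2 - 3 + 4*√3) = 1*(-1 + 4*√3) = -1 + 4*√3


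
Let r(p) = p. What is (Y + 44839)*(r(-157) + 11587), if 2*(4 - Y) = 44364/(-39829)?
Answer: 20414826151470/39829 ≈ 5.1256e+8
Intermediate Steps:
Y = 181498/39829 (Y = 4 - 22182/(-39829) = 4 - 22182*(-1)/39829 = 4 - 1/2*(-44364/39829) = 4 + 22182/39829 = 181498/39829 ≈ 4.5569)
(Y + 44839)*(r(-157) + 11587) = (181498/39829 + 44839)*(-157 + 11587) = (1786074029/39829)*11430 = 20414826151470/39829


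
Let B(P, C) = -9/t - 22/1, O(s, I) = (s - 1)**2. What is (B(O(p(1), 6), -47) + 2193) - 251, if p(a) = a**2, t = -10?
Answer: 19209/10 ≈ 1920.9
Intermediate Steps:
O(s, I) = (-1 + s)**2
B(P, C) = -211/10 (B(P, C) = -9/(-10) - 22/1 = -9*(-1/10) - 22*1 = 9/10 - 22 = -211/10)
(B(O(p(1), 6), -47) + 2193) - 251 = (-211/10 + 2193) - 251 = 21719/10 - 251 = 19209/10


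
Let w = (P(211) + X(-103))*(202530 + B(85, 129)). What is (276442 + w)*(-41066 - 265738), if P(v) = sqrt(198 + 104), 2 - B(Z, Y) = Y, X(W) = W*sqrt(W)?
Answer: -84813511368 - 62098050012*sqrt(302) + 6396099151236*I*sqrt(103) ≈ -1.164e+12 + 6.4913e+13*I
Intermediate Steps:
X(W) = W**(3/2)
B(Z, Y) = 2 - Y
P(v) = sqrt(302)
w = 202403*sqrt(302) - 20847509*I*sqrt(103) (w = (sqrt(302) + (-103)**(3/2))*(202530 + (2 - 1*129)) = (sqrt(302) - 103*I*sqrt(103))*(202530 + (2 - 129)) = (sqrt(302) - 103*I*sqrt(103))*(202530 - 127) = (sqrt(302) - 103*I*sqrt(103))*202403 = 202403*sqrt(302) - 20847509*I*sqrt(103) ≈ 3.5174e+6 - 2.1158e+8*I)
(276442 + w)*(-41066 - 265738) = (276442 + (202403*sqrt(302) - 20847509*I*sqrt(103)))*(-41066 - 265738) = (276442 + 202403*sqrt(302) - 20847509*I*sqrt(103))*(-306804) = -84813511368 - 62098050012*sqrt(302) + 6396099151236*I*sqrt(103)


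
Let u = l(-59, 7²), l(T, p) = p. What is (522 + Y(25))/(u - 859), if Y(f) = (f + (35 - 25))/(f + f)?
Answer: -5227/8100 ≈ -0.64531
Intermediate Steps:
u = 49 (u = 7² = 49)
Y(f) = (10 + f)/(2*f) (Y(f) = (f + 10)/((2*f)) = (10 + f)*(1/(2*f)) = (10 + f)/(2*f))
(522 + Y(25))/(u - 859) = (522 + (½)*(10 + 25)/25)/(49 - 859) = (522 + (½)*(1/25)*35)/(-810) = (522 + 7/10)*(-1/810) = (5227/10)*(-1/810) = -5227/8100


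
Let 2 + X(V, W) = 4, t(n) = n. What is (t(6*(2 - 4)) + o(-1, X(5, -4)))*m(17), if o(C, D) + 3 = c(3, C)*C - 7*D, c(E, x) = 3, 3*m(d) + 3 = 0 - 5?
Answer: 256/3 ≈ 85.333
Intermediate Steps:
m(d) = -8/3 (m(d) = -1 + (0 - 5)/3 = -1 + (⅓)*(-5) = -1 - 5/3 = -8/3)
X(V, W) = 2 (X(V, W) = -2 + 4 = 2)
o(C, D) = -3 - 7*D + 3*C (o(C, D) = -3 + (3*C - 7*D) = -3 + (-7*D + 3*C) = -3 - 7*D + 3*C)
(t(6*(2 - 4)) + o(-1, X(5, -4)))*m(17) = (6*(2 - 4) + (-3 - 7*2 + 3*(-1)))*(-8/3) = (6*(-2) + (-3 - 14 - 3))*(-8/3) = (-12 - 20)*(-8/3) = -32*(-8/3) = 256/3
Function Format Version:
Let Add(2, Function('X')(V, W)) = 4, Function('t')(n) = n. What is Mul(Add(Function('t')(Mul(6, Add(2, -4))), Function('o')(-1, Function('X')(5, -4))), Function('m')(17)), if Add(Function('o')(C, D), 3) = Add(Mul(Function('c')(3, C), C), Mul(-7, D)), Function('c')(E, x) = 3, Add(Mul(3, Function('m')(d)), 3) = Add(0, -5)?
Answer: Rational(256, 3) ≈ 85.333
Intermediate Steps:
Function('m')(d) = Rational(-8, 3) (Function('m')(d) = Add(-1, Mul(Rational(1, 3), Add(0, -5))) = Add(-1, Mul(Rational(1, 3), -5)) = Add(-1, Rational(-5, 3)) = Rational(-8, 3))
Function('X')(V, W) = 2 (Function('X')(V, W) = Add(-2, 4) = 2)
Function('o')(C, D) = Add(-3, Mul(-7, D), Mul(3, C)) (Function('o')(C, D) = Add(-3, Add(Mul(3, C), Mul(-7, D))) = Add(-3, Add(Mul(-7, D), Mul(3, C))) = Add(-3, Mul(-7, D), Mul(3, C)))
Mul(Add(Function('t')(Mul(6, Add(2, -4))), Function('o')(-1, Function('X')(5, -4))), Function('m')(17)) = Mul(Add(Mul(6, Add(2, -4)), Add(-3, Mul(-7, 2), Mul(3, -1))), Rational(-8, 3)) = Mul(Add(Mul(6, -2), Add(-3, -14, -3)), Rational(-8, 3)) = Mul(Add(-12, -20), Rational(-8, 3)) = Mul(-32, Rational(-8, 3)) = Rational(256, 3)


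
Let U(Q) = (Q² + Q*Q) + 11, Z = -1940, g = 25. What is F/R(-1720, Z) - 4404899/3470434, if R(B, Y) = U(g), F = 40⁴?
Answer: 8878756462361/4376217274 ≈ 2028.9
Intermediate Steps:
F = 2560000
U(Q) = 11 + 2*Q² (U(Q) = (Q² + Q²) + 11 = 2*Q² + 11 = 11 + 2*Q²)
R(B, Y) = 1261 (R(B, Y) = 11 + 2*25² = 11 + 2*625 = 11 + 1250 = 1261)
F/R(-1720, Z) - 4404899/3470434 = 2560000/1261 - 4404899/3470434 = 8878756462361/4376217274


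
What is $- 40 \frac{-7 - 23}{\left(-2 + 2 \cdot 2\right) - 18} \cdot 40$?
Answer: $-3000$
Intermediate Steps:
$- 40 \frac{-7 - 23}{\left(-2 + 2 \cdot 2\right) - 18} \cdot 40 = - 40 \left(- \frac{30}{\left(-2 + 4\right) - 18}\right) 40 = - 40 \left(- \frac{30}{2 - 18}\right) 40 = - 40 \left(- \frac{30}{-16}\right) 40 = - 40 \left(\left(-30\right) \left(- \frac{1}{16}\right)\right) 40 = \left(-40\right) \frac{15}{8} \cdot 40 = \left(-75\right) 40 = -3000$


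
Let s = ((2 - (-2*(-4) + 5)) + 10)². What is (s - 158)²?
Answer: 24649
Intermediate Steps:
s = 1 (s = ((2 - (8 + 5)) + 10)² = ((2 - 1*13) + 10)² = ((2 - 13) + 10)² = (-11 + 10)² = (-1)² = 1)
(s - 158)² = (1 - 158)² = (-157)² = 24649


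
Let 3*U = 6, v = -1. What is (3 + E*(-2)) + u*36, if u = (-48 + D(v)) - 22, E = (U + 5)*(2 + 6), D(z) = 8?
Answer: -2341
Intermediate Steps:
U = 2 (U = (1/3)*6 = 2)
E = 56 (E = (2 + 5)*(2 + 6) = 7*8 = 56)
u = -62 (u = (-48 + 8) - 22 = -40 - 22 = -62)
(3 + E*(-2)) + u*36 = (3 + 56*(-2)) - 62*36 = (3 - 112) - 2232 = -109 - 2232 = -2341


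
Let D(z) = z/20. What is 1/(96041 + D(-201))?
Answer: 20/1920619 ≈ 1.0413e-5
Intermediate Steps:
D(z) = z/20 (D(z) = z*(1/20) = z/20)
1/(96041 + D(-201)) = 1/(96041 + (1/20)*(-201)) = 1/(96041 - 201/20) = 1/(1920619/20) = 20/1920619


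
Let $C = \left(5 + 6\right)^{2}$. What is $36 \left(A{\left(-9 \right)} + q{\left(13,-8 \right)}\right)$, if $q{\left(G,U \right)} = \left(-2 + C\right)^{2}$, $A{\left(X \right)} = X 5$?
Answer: $508176$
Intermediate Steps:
$C = 121$ ($C = 11^{2} = 121$)
$A{\left(X \right)} = 5 X$
$q{\left(G,U \right)} = 14161$ ($q{\left(G,U \right)} = \left(-2 + 121\right)^{2} = 119^{2} = 14161$)
$36 \left(A{\left(-9 \right)} + q{\left(13,-8 \right)}\right) = 36 \left(5 \left(-9\right) + 14161\right) = 36 \left(-45 + 14161\right) = 36 \cdot 14116 = 508176$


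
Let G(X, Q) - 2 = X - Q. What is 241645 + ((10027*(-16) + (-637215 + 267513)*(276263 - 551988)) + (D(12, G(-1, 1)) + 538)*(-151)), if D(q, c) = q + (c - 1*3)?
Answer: 101936082566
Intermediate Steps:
G(X, Q) = 2 + X - Q (G(X, Q) = 2 + (X - Q) = 2 + X - Q)
D(q, c) = -3 + c + q (D(q, c) = q + (c - 3) = q + (-3 + c) = -3 + c + q)
241645 + ((10027*(-16) + (-637215 + 267513)*(276263 - 551988)) + (D(12, G(-1, 1)) + 538)*(-151)) = 241645 + ((10027*(-16) + (-637215 + 267513)*(276263 - 551988)) + ((-3 + (2 - 1 - 1*1) + 12) + 538)*(-151)) = 241645 + ((-160432 - 369702*(-275725)) + ((-3 + (2 - 1 - 1) + 12) + 538)*(-151)) = 241645 + ((-160432 + 101936083950) + ((-3 + 0 + 12) + 538)*(-151)) = 241645 + (101935923518 + (9 + 538)*(-151)) = 241645 + (101935923518 + 547*(-151)) = 241645 + (101935923518 - 82597) = 241645 + 101935840921 = 101936082566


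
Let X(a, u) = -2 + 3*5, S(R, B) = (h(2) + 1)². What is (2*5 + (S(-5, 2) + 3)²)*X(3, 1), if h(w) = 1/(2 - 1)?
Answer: 767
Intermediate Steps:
h(w) = 1 (h(w) = 1/1 = 1)
S(R, B) = 4 (S(R, B) = (1 + 1)² = 2² = 4)
X(a, u) = 13 (X(a, u) = -2 + 15 = 13)
(2*5 + (S(-5, 2) + 3)²)*X(3, 1) = (2*5 + (4 + 3)²)*13 = (10 + 7²)*13 = (10 + 49)*13 = 59*13 = 767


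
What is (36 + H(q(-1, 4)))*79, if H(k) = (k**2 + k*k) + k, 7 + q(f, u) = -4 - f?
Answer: 17854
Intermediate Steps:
q(f, u) = -11 - f (q(f, u) = -7 + (-4 - f) = -11 - f)
H(k) = k + 2*k**2 (H(k) = (k**2 + k**2) + k = 2*k**2 + k = k + 2*k**2)
(36 + H(q(-1, 4)))*79 = (36 + (-11 - 1*(-1))*(1 + 2*(-11 - 1*(-1))))*79 = (36 + (-11 + 1)*(1 + 2*(-11 + 1)))*79 = (36 - 10*(1 + 2*(-10)))*79 = (36 - 10*(1 - 20))*79 = (36 - 10*(-19))*79 = (36 + 190)*79 = 226*79 = 17854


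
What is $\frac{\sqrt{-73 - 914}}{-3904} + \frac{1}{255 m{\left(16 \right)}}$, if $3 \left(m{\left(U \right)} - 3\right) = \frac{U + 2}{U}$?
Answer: $\frac{8}{6885} - \frac{i \sqrt{987}}{3904} \approx 0.0011619 - 0.0080473 i$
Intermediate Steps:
$m{\left(U \right)} = 3 + \frac{2 + U}{3 U}$ ($m{\left(U \right)} = 3 + \frac{\left(U + 2\right) \frac{1}{U}}{3} = 3 + \frac{\left(2 + U\right) \frac{1}{U}}{3} = 3 + \frac{\frac{1}{U} \left(2 + U\right)}{3} = 3 + \frac{2 + U}{3 U}$)
$\frac{\sqrt{-73 - 914}}{-3904} + \frac{1}{255 m{\left(16 \right)}} = \frac{\sqrt{-73 - 914}}{-3904} + \frac{1}{255 \frac{2 \left(1 + 5 \cdot 16\right)}{3 \cdot 16}} = \sqrt{-987} \left(- \frac{1}{3904}\right) + \frac{1}{255 \cdot \frac{2}{3} \cdot \frac{1}{16} \left(1 + 80\right)} = i \sqrt{987} \left(- \frac{1}{3904}\right) + \frac{1}{255 \cdot \frac{2}{3} \cdot \frac{1}{16} \cdot 81} = - \frac{i \sqrt{987}}{3904} + \frac{1}{255 \cdot \frac{27}{8}} = - \frac{i \sqrt{987}}{3904} + \frac{1}{255} \cdot \frac{8}{27} = - \frac{i \sqrt{987}}{3904} + \frac{8}{6885} = \frac{8}{6885} - \frac{i \sqrt{987}}{3904}$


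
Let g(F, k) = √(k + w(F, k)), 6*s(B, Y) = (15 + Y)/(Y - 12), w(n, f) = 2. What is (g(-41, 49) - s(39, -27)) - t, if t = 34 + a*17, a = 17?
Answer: -12599/39 + √51 ≈ -315.91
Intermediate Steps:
s(B, Y) = (15 + Y)/(6*(-12 + Y)) (s(B, Y) = ((15 + Y)/(Y - 12))/6 = ((15 + Y)/(-12 + Y))/6 = (15 + Y)/(6*(-12 + Y)))
g(F, k) = √(2 + k) (g(F, k) = √(k + 2) = √(2 + k))
t = 323 (t = 34 + 17*17 = 34 + 289 = 323)
(g(-41, 49) - s(39, -27)) - t = (√(2 + 49) - (15 - 27)/(6*(-12 - 27))) - 1*323 = (√51 - (-12)/(6*(-39))) - 323 = (√51 - (-1)*(-12)/(6*39)) - 323 = (√51 - 1*2/39) - 323 = (√51 - 2/39) - 323 = (-2/39 + √51) - 323 = -12599/39 + √51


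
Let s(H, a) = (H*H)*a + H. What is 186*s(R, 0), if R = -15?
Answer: -2790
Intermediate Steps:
s(H, a) = H + a*H**2 (s(H, a) = H**2*a + H = a*H**2 + H = H + a*H**2)
186*s(R, 0) = 186*(-15*(1 - 15*0)) = 186*(-15*(1 + 0)) = 186*(-15*1) = 186*(-15) = -2790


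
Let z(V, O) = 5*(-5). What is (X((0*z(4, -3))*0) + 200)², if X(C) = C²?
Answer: 40000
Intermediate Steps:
z(V, O) = -25
(X((0*z(4, -3))*0) + 200)² = (((0*(-25))*0)² + 200)² = ((0*0)² + 200)² = (0² + 200)² = (0 + 200)² = 200² = 40000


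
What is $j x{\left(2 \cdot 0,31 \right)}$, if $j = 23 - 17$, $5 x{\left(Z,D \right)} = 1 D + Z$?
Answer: $\frac{186}{5} \approx 37.2$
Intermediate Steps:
$x{\left(Z,D \right)} = \frac{D}{5} + \frac{Z}{5}$ ($x{\left(Z,D \right)} = \frac{1 D + Z}{5} = \frac{D + Z}{5} = \frac{D}{5} + \frac{Z}{5}$)
$j = 6$
$j x{\left(2 \cdot 0,31 \right)} = 6 \left(\frac{1}{5} \cdot 31 + \frac{2 \cdot 0}{5}\right) = 6 \left(\frac{31}{5} + \frac{1}{5} \cdot 0\right) = 6 \left(\frac{31}{5} + 0\right) = 6 \cdot \frac{31}{5} = \frac{186}{5}$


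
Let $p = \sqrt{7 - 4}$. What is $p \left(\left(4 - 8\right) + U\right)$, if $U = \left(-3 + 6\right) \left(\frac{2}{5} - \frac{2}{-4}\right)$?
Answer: $- \frac{13 \sqrt{3}}{10} \approx -2.2517$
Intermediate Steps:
$U = \frac{27}{10}$ ($U = 3 \left(2 \cdot \frac{1}{5} - - \frac{1}{2}\right) = 3 \left(\frac{2}{5} + \frac{1}{2}\right) = 3 \cdot \frac{9}{10} = \frac{27}{10} \approx 2.7$)
$p = \sqrt{3} \approx 1.732$
$p \left(\left(4 - 8\right) + U\right) = \sqrt{3} \left(\left(4 - 8\right) + \frac{27}{10}\right) = \sqrt{3} \left(-4 + \frac{27}{10}\right) = \sqrt{3} \left(- \frac{13}{10}\right) = - \frac{13 \sqrt{3}}{10}$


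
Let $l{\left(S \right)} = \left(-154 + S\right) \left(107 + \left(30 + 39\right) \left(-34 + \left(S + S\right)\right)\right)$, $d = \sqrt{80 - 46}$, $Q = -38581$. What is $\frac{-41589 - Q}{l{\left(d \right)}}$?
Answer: $- \frac{525644992}{51693365625} - \frac{35330464 \sqrt{34}}{51693365625} \approx -0.014154$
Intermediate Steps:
$d = \sqrt{34} \approx 5.8309$
$l{\left(S \right)} = \left(-2239 + 138 S\right) \left(-154 + S\right)$ ($l{\left(S \right)} = \left(-154 + S\right) \left(107 + 69 \left(-34 + 2 S\right)\right) = \left(-154 + S\right) \left(107 + \left(-2346 + 138 S\right)\right) = \left(-154 + S\right) \left(-2239 + 138 S\right) = \left(-2239 + 138 S\right) \left(-154 + S\right)$)
$\frac{-41589 - Q}{l{\left(d \right)}} = \frac{-41589 - -38581}{344806 - 23491 \sqrt{34} + 138 \left(\sqrt{34}\right)^{2}} = \frac{-41589 + 38581}{344806 - 23491 \sqrt{34} + 138 \cdot 34} = - \frac{3008}{344806 - 23491 \sqrt{34} + 4692} = - \frac{3008}{349498 - 23491 \sqrt{34}}$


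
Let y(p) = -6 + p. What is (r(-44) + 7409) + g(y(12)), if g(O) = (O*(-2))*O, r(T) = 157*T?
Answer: 429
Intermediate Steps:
g(O) = -2*O**2 (g(O) = (-2*O)*O = -2*O**2)
(r(-44) + 7409) + g(y(12)) = (157*(-44) + 7409) - 2*(-6 + 12)**2 = (-6908 + 7409) - 2*6**2 = 501 - 2*36 = 501 - 72 = 429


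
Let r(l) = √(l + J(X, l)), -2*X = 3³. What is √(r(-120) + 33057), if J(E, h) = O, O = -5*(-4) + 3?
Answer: √(33057 + I*√97) ≈ 181.82 + 0.027*I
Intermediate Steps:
X = -27/2 (X = -½*3³ = -½*27 = -27/2 ≈ -13.500)
O = 23 (O = 20 + 3 = 23)
J(E, h) = 23
r(l) = √(23 + l) (r(l) = √(l + 23) = √(23 + l))
√(r(-120) + 33057) = √(√(23 - 120) + 33057) = √(√(-97) + 33057) = √(I*√97 + 33057) = √(33057 + I*√97)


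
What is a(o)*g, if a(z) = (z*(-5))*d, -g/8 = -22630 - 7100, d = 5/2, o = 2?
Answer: -5946000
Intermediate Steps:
d = 5/2 (d = 5*(1/2) = 5/2 ≈ 2.5000)
g = 237840 (g = -8*(-22630 - 7100) = -8*(-29730) = 237840)
a(z) = -25*z/2 (a(z) = (z*(-5))*(5/2) = -5*z*(5/2) = -25*z/2)
a(o)*g = -25/2*2*237840 = -25*237840 = -5946000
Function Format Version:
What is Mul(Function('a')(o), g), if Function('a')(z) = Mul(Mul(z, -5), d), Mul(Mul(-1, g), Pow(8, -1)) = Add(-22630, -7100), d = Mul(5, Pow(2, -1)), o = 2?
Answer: -5946000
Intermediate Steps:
d = Rational(5, 2) (d = Mul(5, Rational(1, 2)) = Rational(5, 2) ≈ 2.5000)
g = 237840 (g = Mul(-8, Add(-22630, -7100)) = Mul(-8, -29730) = 237840)
Function('a')(z) = Mul(Rational(-25, 2), z) (Function('a')(z) = Mul(Mul(z, -5), Rational(5, 2)) = Mul(Mul(-5, z), Rational(5, 2)) = Mul(Rational(-25, 2), z))
Mul(Function('a')(o), g) = Mul(Mul(Rational(-25, 2), 2), 237840) = Mul(-25, 237840) = -5946000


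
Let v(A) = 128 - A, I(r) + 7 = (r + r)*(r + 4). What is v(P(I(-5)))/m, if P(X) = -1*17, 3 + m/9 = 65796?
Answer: 145/592137 ≈ 0.00024488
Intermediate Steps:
m = 592137 (m = -27 + 9*65796 = -27 + 592164 = 592137)
I(r) = -7 + 2*r*(4 + r) (I(r) = -7 + (r + r)*(r + 4) = -7 + (2*r)*(4 + r) = -7 + 2*r*(4 + r))
P(X) = -17
v(P(I(-5)))/m = (128 - 1*(-17))/592137 = (128 + 17)*(1/592137) = 145*(1/592137) = 145/592137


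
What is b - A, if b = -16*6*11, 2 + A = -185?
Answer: -869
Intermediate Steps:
A = -187 (A = -2 - 185 = -187)
b = -1056 (b = -96*11 = -1056)
b - A = -1056 - 1*(-187) = -1056 + 187 = -869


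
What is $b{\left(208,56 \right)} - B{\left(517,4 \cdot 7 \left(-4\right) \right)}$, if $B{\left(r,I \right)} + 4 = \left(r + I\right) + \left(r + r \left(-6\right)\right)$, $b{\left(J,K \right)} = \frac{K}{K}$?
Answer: $2185$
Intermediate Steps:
$b{\left(J,K \right)} = 1$
$B{\left(r,I \right)} = -4 + I - 4 r$ ($B{\left(r,I \right)} = -4 + \left(\left(r + I\right) + \left(r + r \left(-6\right)\right)\right) = -4 + \left(\left(I + r\right) + \left(r - 6 r\right)\right) = -4 + \left(\left(I + r\right) - 5 r\right) = -4 + \left(I - 4 r\right) = -4 + I - 4 r$)
$b{\left(208,56 \right)} - B{\left(517,4 \cdot 7 \left(-4\right) \right)} = 1 - \left(-4 + 4 \cdot 7 \left(-4\right) - 2068\right) = 1 - \left(-4 + 28 \left(-4\right) - 2068\right) = 1 - \left(-4 - 112 - 2068\right) = 1 - -2184 = 1 + 2184 = 2185$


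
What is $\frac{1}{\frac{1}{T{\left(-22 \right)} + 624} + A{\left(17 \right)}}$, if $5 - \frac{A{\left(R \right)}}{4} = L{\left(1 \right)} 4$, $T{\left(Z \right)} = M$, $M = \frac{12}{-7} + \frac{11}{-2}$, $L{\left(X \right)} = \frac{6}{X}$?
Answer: $- \frac{8635}{656246} \approx -0.013158$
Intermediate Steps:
$M = - \frac{101}{14}$ ($M = 12 \left(- \frac{1}{7}\right) + 11 \left(- \frac{1}{2}\right) = - \frac{12}{7} - \frac{11}{2} = - \frac{101}{14} \approx -7.2143$)
$T{\left(Z \right)} = - \frac{101}{14}$
$A{\left(R \right)} = -76$ ($A{\left(R \right)} = 20 - 4 \cdot \frac{6}{1} \cdot 4 = 20 - 4 \cdot 6 \cdot 1 \cdot 4 = 20 - 4 \cdot 6 \cdot 4 = 20 - 96 = -76$)
$\frac{1}{\frac{1}{T{\left(-22 \right)} + 624} + A{\left(17 \right)}} = \frac{1}{\frac{1}{- \frac{101}{14} + 624} - 76} = \frac{1}{\frac{1}{\frac{8635}{14}} - 76} = \frac{1}{\frac{14}{8635} - 76} = \frac{1}{- \frac{656246}{8635}} = - \frac{8635}{656246}$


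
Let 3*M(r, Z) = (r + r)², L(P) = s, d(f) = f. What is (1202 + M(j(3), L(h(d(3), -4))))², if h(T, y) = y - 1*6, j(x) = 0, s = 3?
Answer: 1444804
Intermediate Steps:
h(T, y) = -6 + y (h(T, y) = y - 6 = -6 + y)
L(P) = 3
M(r, Z) = 4*r²/3 (M(r, Z) = (r + r)²/3 = (2*r)²/3 = (4*r²)/3 = 4*r²/3)
(1202 + M(j(3), L(h(d(3), -4))))² = (1202 + (4/3)*0²)² = (1202 + (4/3)*0)² = (1202 + 0)² = 1202² = 1444804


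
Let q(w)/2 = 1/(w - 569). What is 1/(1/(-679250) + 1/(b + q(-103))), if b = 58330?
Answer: 13312538560750/208629121 ≈ 63810.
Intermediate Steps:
q(w) = 2/(-569 + w) (q(w) = 2/(w - 569) = 2/(-569 + w))
1/(1/(-679250) + 1/(b + q(-103))) = 1/(1/(-679250) + 1/(58330 + 2/(-569 - 103))) = 1/(-1/679250 + 1/(58330 + 2/(-672))) = 1/(-1/679250 + 1/(58330 + 2*(-1/672))) = 1/(-1/679250 + 1/(58330 - 1/336)) = 1/(-1/679250 + 1/(19598879/336)) = 1/(-1/679250 + 336/19598879) = 1/(208629121/13312538560750) = 13312538560750/208629121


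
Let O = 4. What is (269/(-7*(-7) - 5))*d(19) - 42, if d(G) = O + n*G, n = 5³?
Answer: 638103/44 ≈ 14502.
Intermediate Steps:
n = 125
d(G) = 4 + 125*G
(269/(-7*(-7) - 5))*d(19) - 42 = (269/(-7*(-7) - 5))*(4 + 125*19) - 42 = (269/(49 - 5))*(4 + 2375) - 42 = (269/44)*2379 - 42 = 639951/44 - 42 = 638103/44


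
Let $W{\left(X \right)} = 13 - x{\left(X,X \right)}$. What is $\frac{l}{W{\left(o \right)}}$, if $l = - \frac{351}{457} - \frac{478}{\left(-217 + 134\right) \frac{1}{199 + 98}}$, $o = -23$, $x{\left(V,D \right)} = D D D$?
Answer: $\frac{21616443}{153999860} \approx 0.14037$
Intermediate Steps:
$x{\left(V,D \right)} = D^{3}$ ($x{\left(V,D \right)} = D^{2} D = D^{3}$)
$W{\left(X \right)} = 13 - X^{3}$
$l = \frac{64849329}{37931}$ ($l = \left(-351\right) \frac{1}{457} - \frac{478}{\left(-83\right) \frac{1}{297}} = - \frac{351}{457} - \frac{478}{\left(-83\right) \frac{1}{297}} = - \frac{351}{457} - \frac{478}{- \frac{83}{297}} = - \frac{351}{457} - - \frac{141966}{83} = - \frac{351}{457} + \frac{141966}{83} = \frac{64849329}{37931} \approx 1709.7$)
$\frac{l}{W{\left(o \right)}} = \frac{64849329}{37931 \left(13 - \left(-23\right)^{3}\right)} = \frac{64849329}{37931 \left(13 - -12167\right)} = \frac{64849329}{37931 \left(13 + 12167\right)} = \frac{64849329}{37931 \cdot 12180} = \frac{64849329}{37931} \cdot \frac{1}{12180} = \frac{21616443}{153999860}$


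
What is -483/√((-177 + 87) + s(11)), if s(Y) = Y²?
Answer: -483*√31/31 ≈ -86.749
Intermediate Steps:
-483/√((-177 + 87) + s(11)) = -483/√((-177 + 87) + 11²) = -483/√(-90 + 121) = -483*√31/31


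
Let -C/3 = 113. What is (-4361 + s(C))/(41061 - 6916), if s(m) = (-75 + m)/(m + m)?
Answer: -492724/3858385 ≈ -0.12770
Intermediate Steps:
C = -339 (C = -3*113 = -339)
s(m) = (-75 + m)/(2*m) (s(m) = (-75 + m)/((2*m)) = (-75 + m)*(1/(2*m)) = (-75 + m)/(2*m))
(-4361 + s(C))/(41061 - 6916) = (-4361 + (½)*(-75 - 339)/(-339))/(41061 - 6916) = (-4361 + (½)*(-1/339)*(-414))/34145 = (-4361 + 69/113)*(1/34145) = -492724/113*1/34145 = -492724/3858385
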